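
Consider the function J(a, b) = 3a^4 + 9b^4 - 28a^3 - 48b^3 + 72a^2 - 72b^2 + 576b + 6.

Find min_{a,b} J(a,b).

J(a,b) separates as P(a) + Q(b) + 6, so its minimum is min P + min Q + 6.
P'(a) = 12a(a - 4)(a - 3) vanishes at a ∈ {0, 3, 4}; Q'(b) = 36(b - 4)(b - 2)(b + 2) vanishes at b ∈ {-2, 2, 4}.
Local minima of P (where P''>0): P(0)=0, P(4)=128. Local minima of Q: Q(-2)=-912, Q(4)=384.
So the global minimum of J is P(0) + Q(-2) + 6 = 0 − 912 + 6 = -906, attained at (0, -2).

-906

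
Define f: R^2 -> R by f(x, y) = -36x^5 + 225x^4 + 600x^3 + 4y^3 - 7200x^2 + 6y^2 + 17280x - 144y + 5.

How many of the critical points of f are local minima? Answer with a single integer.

2

f separates as a function of x plus a function of y, so ∇f=0 decouples.
∂f/∂x = -180(x - 4)(x - 3)(x - 2)(x + 4) = 0 at x ∈ {-4, 2, 3, 4}; ∂f/∂y = 12(y - 3)(y + 4) = 0 at y ∈ {-4, 3}.
The Hessian is diagonal: diag(f_xx, f_yy). Second derivatives: f_xx(-4)=60480, f_xx(2)=-2160, f_xx(3)=1260, f_xx(4)=-2880; f_yy(-4)=-84, f_yy(3)=84.
Local minima occur where both diagonal entries positive: (-4, 3), (3, 3). Count: 2.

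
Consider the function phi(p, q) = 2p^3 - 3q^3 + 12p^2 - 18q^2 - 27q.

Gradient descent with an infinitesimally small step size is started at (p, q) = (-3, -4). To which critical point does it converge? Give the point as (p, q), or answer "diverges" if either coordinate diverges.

phi is separable, so gradient descent decouples: p follows -∂phi/∂p, q follows -∂phi/∂q.
∂phi/∂p = 6p(p + 4); at p=-3 this is -18, so p increases.
∂phi/∂q = -9(q + 1)(q + 3); at q=-4 this is -27, so q increases.
p converges to its nearest critical value 0 (a local min of the p-part); q converges to -3. The iterate converges to (0, -3).

(0, -3)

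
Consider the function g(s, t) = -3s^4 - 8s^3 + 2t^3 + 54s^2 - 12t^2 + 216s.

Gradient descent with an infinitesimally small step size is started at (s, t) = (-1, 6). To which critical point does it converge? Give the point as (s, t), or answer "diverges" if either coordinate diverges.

g is separable, so gradient descent decouples: s follows -∂g/∂s, t follows -∂g/∂t.
∂g/∂s = -12(s - 3)(s + 2)(s + 3); at s=-1 this is 96, so s decreases.
∂g/∂t = 6t(t - 4); at t=6 this is 72, so t decreases.
s converges to its nearest critical value -2 (a local min of the s-part); t converges to 4. The iterate converges to (-2, 4).

(-2, 4)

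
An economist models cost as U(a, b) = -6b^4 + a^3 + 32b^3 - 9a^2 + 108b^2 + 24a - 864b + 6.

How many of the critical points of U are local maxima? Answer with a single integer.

2

U separates as a function of a plus a function of b, so ∇U=0 decouples.
∂U/∂a = 3(a - 4)(a - 2) = 0 at a ∈ {2, 4}; ∂U/∂b = -24(b - 4)(b - 3)(b + 3) = 0 at b ∈ {-3, 3, 4}.
The Hessian is diagonal: diag(U_aa, U_bb). Second derivatives: U_aa(2)=-6, U_aa(4)=6; U_bb(-3)=-1008, U_bb(3)=144, U_bb(4)=-168.
Local maxima occur where both diagonal entries negative: (2, -3), (2, 4). Count: 2.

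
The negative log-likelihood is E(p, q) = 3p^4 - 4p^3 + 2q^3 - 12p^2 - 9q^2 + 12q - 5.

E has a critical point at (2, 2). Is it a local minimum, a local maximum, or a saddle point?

local minimum

The mixed partial ∂²E/∂p∂q is 0, so the Hessian at any point is diag(E_pp, E_qq) = diag(12(3p^2 - 2p - 2), 6(2q - 3)).
At (2, 2): H = diag(72, 6).
Both eigenvalues are positive, so H is positive definite: a local minimum.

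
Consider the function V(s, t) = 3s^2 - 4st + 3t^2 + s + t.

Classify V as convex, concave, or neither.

convex

V is quadratic, so its Hessian is the constant matrix H = [[6, -4], [-4, 6]].
det(H) = 20, tr(H) = 12.
det(H) > 0 and tr(H) > 0, so H is positive definite everywhere: convex.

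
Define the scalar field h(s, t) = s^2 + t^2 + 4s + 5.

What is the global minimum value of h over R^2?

1

h(s,t) separates as P(s) + Q(t) + 5, so its minimum is min P + min Q + 5.
P'(s) = 2s + 4 vanishes at s ∈ {-2}; Q'(t) = 2t vanishes at t ∈ {0}.
Local minima of P (where P''>0): P(-2)=-4. Local minima of Q: Q(0)=0.
So the global minimum of h is P(-2) + Q(0) + 5 = -4 + 0 + 5 = 1, attained at (-2, 0).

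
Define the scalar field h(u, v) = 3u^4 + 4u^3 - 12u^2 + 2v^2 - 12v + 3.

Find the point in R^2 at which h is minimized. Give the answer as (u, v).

(-2, 3)

h(u,v) separates as P(u) + Q(v) + 3, so its minimum is min P + min Q + 3.
P'(u) = 12u(u - 1)(u + 2) vanishes at u ∈ {-2, 0, 1}; Q'(v) = 4v - 12 vanishes at v ∈ {3}.
Local minima of P (where P''>0): P(-2)=-32, P(1)=-5. Local minima of Q: Q(3)=-18.
So the global minimum of h is P(-2) + Q(3) + 3 = -32 − 18 + 3 = -47, attained at (-2, 3).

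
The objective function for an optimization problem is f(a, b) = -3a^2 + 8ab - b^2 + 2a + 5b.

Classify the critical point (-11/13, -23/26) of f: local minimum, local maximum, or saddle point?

saddle point

The Hessian of f is constant: H = [[-6, 8], [8, -2]].
det(H) = (-6)·(-2) − 8² = -52.
Since det(H) < 0, H is indefinite and the critical point is a saddle point.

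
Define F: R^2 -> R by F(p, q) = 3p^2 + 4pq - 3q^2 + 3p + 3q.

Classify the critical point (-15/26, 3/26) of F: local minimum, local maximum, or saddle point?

The Hessian of F is constant: H = [[6, 4], [4, -6]].
det(H) = 6·(-6) − 4² = -52.
Since det(H) < 0, H is indefinite and the critical point is a saddle point.

saddle point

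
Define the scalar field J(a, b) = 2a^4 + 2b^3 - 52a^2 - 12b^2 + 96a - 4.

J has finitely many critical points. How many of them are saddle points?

3

J separates as a function of a plus a function of b, so ∇J=0 decouples.
∂J/∂a = 8(a - 3)(a - 1)(a + 4) = 0 at a ∈ {-4, 1, 3}; ∂J/∂b = 6b(b - 4) = 0 at b ∈ {0, 4}.
The Hessian is diagonal: diag(J_aa, J_bb). Second derivatives: J_aa(-4)=280, J_aa(1)=-80, J_aa(3)=112; J_bb(0)=-24, J_bb(4)=24.
Saddle points occur where the two diagonal entries have opposite signs: (-4, 0), (1, 4), (3, 0). Count: 3.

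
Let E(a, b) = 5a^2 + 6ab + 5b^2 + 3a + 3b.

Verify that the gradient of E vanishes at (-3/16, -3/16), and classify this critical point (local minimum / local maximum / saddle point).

∇E = (10a + 6b + 3, 6a + 10b + 3); substituting (-3/16, -3/16) gives ∇E = (0, 0), so (-3/16, -3/16) is indeed a critical point.
The Hessian of E is constant: H = [[10, 6], [6, 10]].
det(H) = 10·10 − 6² = 64.
det(H) > 0 and tr(H) = 20 > 0, so H is positive definite and the point is a local minimum.

local minimum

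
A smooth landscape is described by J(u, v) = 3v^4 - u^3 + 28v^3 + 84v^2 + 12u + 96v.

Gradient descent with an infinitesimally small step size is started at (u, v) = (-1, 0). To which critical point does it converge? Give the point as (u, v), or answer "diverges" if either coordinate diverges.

(-2, -1)

J is separable, so gradient descent decouples: u follows -∂J/∂u, v follows -∂J/∂v.
∂J/∂u = -3(u - 2)(u + 2); at u=-1 this is 9, so u decreases.
∂J/∂v = 12(v + 1)(v + 2)(v + 4); at v=0 this is 96, so v decreases.
u converges to its nearest critical value -2 (a local min of the u-part); v converges to -1. The iterate converges to (-2, -1).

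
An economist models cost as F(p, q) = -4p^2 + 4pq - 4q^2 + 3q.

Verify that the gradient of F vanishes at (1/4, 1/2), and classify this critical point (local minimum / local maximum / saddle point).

∇F = (-8p + 4q, 4p - 8q + 3); substituting (1/4, 1/2) gives ∇F = (0, 0), so (1/4, 1/2) is indeed a critical point.
The Hessian of F is constant: H = [[-8, 4], [4, -8]].
det(H) = (-8)·(-8) − 4² = 48.
det(H) > 0 and tr(H) = -16 < 0, so H is negative definite and the point is a local maximum.

local maximum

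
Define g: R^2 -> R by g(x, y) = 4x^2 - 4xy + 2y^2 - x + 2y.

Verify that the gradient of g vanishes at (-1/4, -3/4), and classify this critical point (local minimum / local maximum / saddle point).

∇g = (8x - 4y - 1, -4x + 4y + 2); substituting (-1/4, -3/4) gives ∇g = (0, 0), so (-1/4, -3/4) is indeed a critical point.
The Hessian of g is constant: H = [[8, -4], [-4, 4]].
det(H) = 8·4 − (-4)² = 16.
det(H) > 0 and tr(H) = 12 > 0, so H is positive definite and the point is a local minimum.

local minimum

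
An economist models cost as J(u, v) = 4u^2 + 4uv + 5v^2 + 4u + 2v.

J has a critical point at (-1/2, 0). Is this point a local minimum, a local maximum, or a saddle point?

local minimum

The Hessian of J is constant: H = [[8, 4], [4, 10]].
det(H) = 8·10 − 4² = 64.
det(H) > 0 and tr(H) = 18 > 0, so H is positive definite and the point is a local minimum.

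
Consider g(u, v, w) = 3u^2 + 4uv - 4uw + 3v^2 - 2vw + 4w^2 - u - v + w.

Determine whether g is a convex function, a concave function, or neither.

convex

g is quadratic, so its Hessian is the constant matrix H = [[6, 4, -4], [4, 6, -2], [-4, -2, 8]].
Leading principal minors: 6, 20, 104.
All positive ⇒ H ≻ 0 ⇒ convex.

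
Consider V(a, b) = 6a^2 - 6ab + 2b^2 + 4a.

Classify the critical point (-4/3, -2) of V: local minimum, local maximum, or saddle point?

local minimum

The Hessian of V is constant: H = [[12, -6], [-6, 4]].
det(H) = 12·4 − (-6)² = 12.
det(H) > 0 and tr(H) = 16 > 0, so H is positive definite and the point is a local minimum.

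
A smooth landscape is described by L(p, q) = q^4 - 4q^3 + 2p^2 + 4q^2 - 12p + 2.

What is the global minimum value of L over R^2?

-16

L(p,q) separates as A(p) + B(q) + 2, so its minimum is min A + min B + 2.
A'(p) = 4p - 12 vanishes at p ∈ {3}; B'(q) = 4q(q - 2)(q - 1) vanishes at q ∈ {0, 1, 2}.
Local minima of A (where A''>0): A(3)=-18. Local minima of B: B(0)=0, B(2)=0.
So the global minimum of L is A(3) + B(0) + 2 = -18 + 0 + 2 = -16, attained at (3, 0).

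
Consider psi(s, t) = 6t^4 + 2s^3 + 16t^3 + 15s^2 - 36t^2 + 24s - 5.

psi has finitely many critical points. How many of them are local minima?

psi separates as a function of s plus a function of t, so ∇psi=0 decouples.
∂psi/∂s = 6(s + 1)(s + 4) = 0 at s ∈ {-4, -1}; ∂psi/∂t = 24t(t - 1)(t + 3) = 0 at t ∈ {-3, 0, 1}.
The Hessian is diagonal: diag(psi_ss, psi_tt). Second derivatives: psi_ss(-4)=-18, psi_ss(-1)=18; psi_tt(-3)=288, psi_tt(0)=-72, psi_tt(1)=96.
Local minima occur where both diagonal entries positive: (-1, -3), (-1, 1). Count: 2.

2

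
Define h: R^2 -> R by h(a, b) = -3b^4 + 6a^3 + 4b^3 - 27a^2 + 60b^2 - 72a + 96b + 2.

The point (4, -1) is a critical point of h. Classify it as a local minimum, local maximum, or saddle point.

local minimum

The mixed partial ∂²h/∂a∂b is 0, so the Hessian at any point is diag(h_aa, h_bb) = diag(18(2a - 3), 12(-3b^2 + 2b + 10)).
At (4, -1): H = diag(90, 60).
Both eigenvalues are positive, so H is positive definite: a local minimum.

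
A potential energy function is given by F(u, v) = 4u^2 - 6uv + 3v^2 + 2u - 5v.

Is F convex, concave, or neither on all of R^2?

F is quadratic, so its Hessian is the constant matrix H = [[8, -6], [-6, 6]].
det(H) = 12, tr(H) = 14.
det(H) > 0 and tr(H) > 0, so H is positive definite everywhere: convex.

convex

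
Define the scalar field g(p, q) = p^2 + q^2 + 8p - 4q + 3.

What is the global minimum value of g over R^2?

-17

g(p,q) separates as A(p) + B(q) + 3, so its minimum is min A + min B + 3.
A'(p) = 2p + 8 vanishes at p ∈ {-4}; B'(q) = 2q - 4 vanishes at q ∈ {2}.
Local minima of A (where A''>0): A(-4)=-16. Local minima of B: B(2)=-4.
So the global minimum of g is A(-4) + B(2) + 3 = -16 − 4 + 3 = -17, attained at (-4, 2).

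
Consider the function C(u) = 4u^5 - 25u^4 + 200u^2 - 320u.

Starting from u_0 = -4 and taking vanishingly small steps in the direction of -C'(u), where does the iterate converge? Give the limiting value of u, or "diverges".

diverges

C'(u) = 20(u - 4)(u - 2)(u - 1)(u + 2), so C'(-4) = 9600.
Gradient descent moves in the -C' direction, i.e. u is decreasing.
There is no critical point below u=-4, and C' keeps the same sign, so the iterate runs off to −∞.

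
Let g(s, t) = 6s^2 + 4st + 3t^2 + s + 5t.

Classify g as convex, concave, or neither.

g is quadratic, so its Hessian is the constant matrix H = [[12, 4], [4, 6]].
det(H) = 56, tr(H) = 18.
det(H) > 0 and tr(H) > 0, so H is positive definite everywhere: convex.

convex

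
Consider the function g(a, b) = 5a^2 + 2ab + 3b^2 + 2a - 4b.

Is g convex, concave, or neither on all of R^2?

g is quadratic, so its Hessian is the constant matrix H = [[10, 2], [2, 6]].
det(H) = 56, tr(H) = 16.
det(H) > 0 and tr(H) > 0, so H is positive definite everywhere: convex.

convex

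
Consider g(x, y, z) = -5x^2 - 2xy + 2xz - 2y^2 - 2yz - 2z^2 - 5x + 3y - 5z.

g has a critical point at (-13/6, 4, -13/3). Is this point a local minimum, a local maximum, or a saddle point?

The Hessian is constant: H = [[-10, -2, 2], [-2, -4, -2], [2, -2, -4]].
Leading principal minors: Δ₁ = -10, Δ₂ = 36, Δ₃ = -72.
The minors alternate sign starting negative (−, +, −), so H is negative definite: a local maximum.

local maximum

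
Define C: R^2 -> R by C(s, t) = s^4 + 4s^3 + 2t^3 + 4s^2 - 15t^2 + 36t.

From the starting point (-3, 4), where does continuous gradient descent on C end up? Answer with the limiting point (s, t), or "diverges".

(-2, 3)

C is separable, so gradient descent decouples: s follows -∂C/∂s, t follows -∂C/∂t.
∂C/∂s = 4s(s + 1)(s + 2); at s=-3 this is -24, so s increases.
∂C/∂t = 6(t - 3)(t - 2); at t=4 this is 12, so t decreases.
s converges to its nearest critical value -2 (a local min of the s-part); t converges to 3. The iterate converges to (-2, 3).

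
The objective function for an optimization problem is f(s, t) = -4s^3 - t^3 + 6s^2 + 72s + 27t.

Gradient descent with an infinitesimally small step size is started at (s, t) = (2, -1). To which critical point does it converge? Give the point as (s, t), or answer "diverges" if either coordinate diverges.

f is separable, so gradient descent decouples: s follows -∂f/∂s, t follows -∂f/∂t.
∂f/∂s = -12(s - 3)(s + 2); at s=2 this is 48, so s decreases.
∂f/∂t = -3(t - 3)(t + 3); at t=-1 this is 24, so t decreases.
s converges to its nearest critical value -2 (a local min of the s-part); t converges to -3. The iterate converges to (-2, -3).

(-2, -3)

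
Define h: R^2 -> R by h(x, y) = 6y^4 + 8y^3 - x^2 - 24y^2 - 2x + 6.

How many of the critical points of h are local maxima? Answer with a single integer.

1

h separates as a function of x plus a function of y, so ∇h=0 decouples.
∂h/∂x = -2(x + 1) = 0 at x ∈ {-1}; ∂h/∂y = 24y(y - 1)(y + 2) = 0 at y ∈ {-2, 0, 1}.
The Hessian is diagonal: diag(h_xx, h_yy). Second derivatives: h_xx(-1)=-2; h_yy(-2)=144, h_yy(0)=-48, h_yy(1)=72.
Local maxima occur where both diagonal entries negative: (-1, 0). Count: 1.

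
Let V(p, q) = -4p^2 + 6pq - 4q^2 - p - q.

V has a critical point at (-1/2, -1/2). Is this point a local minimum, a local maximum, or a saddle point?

local maximum

The Hessian of V is constant: H = [[-8, 6], [6, -8]].
det(H) = (-8)·(-8) − 6² = 28.
det(H) > 0 and tr(H) = -16 < 0, so H is negative definite and the point is a local maximum.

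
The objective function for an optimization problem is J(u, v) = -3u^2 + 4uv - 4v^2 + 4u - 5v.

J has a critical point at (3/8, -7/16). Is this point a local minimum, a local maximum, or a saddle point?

The Hessian of J is constant: H = [[-6, 4], [4, -8]].
det(H) = (-6)·(-8) − 4² = 32.
det(H) > 0 and tr(H) = -14 < 0, so H is negative definite and the point is a local maximum.

local maximum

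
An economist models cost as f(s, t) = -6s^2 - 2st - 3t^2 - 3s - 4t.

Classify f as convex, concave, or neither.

concave

f is quadratic, so its Hessian is the constant matrix H = [[-12, -2], [-2, -6]].
det(H) = 68, tr(H) = -18.
det(H) > 0 and tr(H) < 0, so H is negative definite everywhere: concave.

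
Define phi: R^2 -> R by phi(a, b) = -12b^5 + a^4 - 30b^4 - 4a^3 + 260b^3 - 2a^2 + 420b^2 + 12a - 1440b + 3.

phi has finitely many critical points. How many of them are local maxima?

2

phi separates as a function of a plus a function of b, so ∇phi=0 decouples.
∂phi/∂a = 4(a - 3)(a - 1)(a + 1) = 0 at a ∈ {-1, 1, 3}; ∂phi/∂b = -60(b - 3)(b - 1)(b + 2)(b + 4) = 0 at b ∈ {-4, -2, 1, 3}.
The Hessian is diagonal: diag(phi_aa, phi_bb). Second derivatives: phi_aa(-1)=32, phi_aa(1)=-16, phi_aa(3)=32; phi_bb(-4)=4200, phi_bb(-2)=-1800, phi_bb(1)=1800, phi_bb(3)=-4200.
Local maxima occur where both diagonal entries negative: (1, -2), (1, 3). Count: 2.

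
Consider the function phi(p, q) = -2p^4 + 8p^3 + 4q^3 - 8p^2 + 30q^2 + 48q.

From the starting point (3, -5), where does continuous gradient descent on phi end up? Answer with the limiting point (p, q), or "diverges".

phi is separable, so gradient descent decouples: p follows -∂phi/∂p, q follows -∂phi/∂q.
∂phi/∂p = -8p(p - 2)(p - 1); at p=3 this is -48, so p increases.
∂phi/∂q = 12(q + 1)(q + 4); at q=-5 this is 48, so q decreases.
The p-coordinate has no critical point in that direction and runs off to infinity.

diverges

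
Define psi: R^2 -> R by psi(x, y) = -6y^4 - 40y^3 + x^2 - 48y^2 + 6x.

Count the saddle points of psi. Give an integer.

psi separates as a function of x plus a function of y, so ∇psi=0 decouples.
∂psi/∂x = 2(x + 3) = 0 at x ∈ {-3}; ∂psi/∂y = -24y(y + 1)(y + 4) = 0 at y ∈ {-4, -1, 0}.
The Hessian is diagonal: diag(psi_xx, psi_yy). Second derivatives: psi_xx(-3)=2; psi_yy(-4)=-288, psi_yy(-1)=72, psi_yy(0)=-96.
Saddle points occur where the two diagonal entries have opposite signs: (-3, -4), (-3, 0). Count: 2.

2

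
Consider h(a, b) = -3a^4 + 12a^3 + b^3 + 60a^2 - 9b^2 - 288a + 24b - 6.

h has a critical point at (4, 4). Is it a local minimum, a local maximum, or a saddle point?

The mixed partial ∂²h/∂a∂b is 0, so the Hessian at any point is diag(h_aa, h_bb) = diag(12(-3a^2 + 6a + 10), 6(b - 3)).
At (4, 4): H = diag(-168, 6).
The eigenvalues have opposite signs, so H is indefinite: a saddle point.

saddle point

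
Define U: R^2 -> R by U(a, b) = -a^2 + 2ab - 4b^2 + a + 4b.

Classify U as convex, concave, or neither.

U is quadratic, so its Hessian is the constant matrix H = [[-2, 2], [2, -8]].
det(H) = 12, tr(H) = -10.
det(H) > 0 and tr(H) < 0, so H is negative definite everywhere: concave.

concave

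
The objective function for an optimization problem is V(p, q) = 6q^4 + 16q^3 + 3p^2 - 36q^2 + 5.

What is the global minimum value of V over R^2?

V(p,q) separates as A(p) + B(q) + 5, so its minimum is min A + min B + 5.
A'(p) = 6p vanishes at p ∈ {0}; B'(q) = 24q(q - 1)(q + 3) vanishes at q ∈ {-3, 0, 1}.
Local minima of A (where A''>0): A(0)=0. Local minima of B: B(-3)=-270, B(1)=-14.
So the global minimum of V is A(0) + B(-3) + 5 = 0 − 270 + 5 = -265, attained at (0, -3).

-265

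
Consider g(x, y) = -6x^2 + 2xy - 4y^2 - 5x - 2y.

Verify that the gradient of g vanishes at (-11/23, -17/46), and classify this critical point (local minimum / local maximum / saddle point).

∇g = (-12x + 2y - 5, 2x - 8y - 2); substituting (-11/23, -17/46) gives ∇g = (0, 0), so (-11/23, -17/46) is indeed a critical point.
The Hessian of g is constant: H = [[-12, 2], [2, -8]].
det(H) = (-12)·(-8) − 2² = 92.
det(H) > 0 and tr(H) = -20 < 0, so H is negative definite and the point is a local maximum.

local maximum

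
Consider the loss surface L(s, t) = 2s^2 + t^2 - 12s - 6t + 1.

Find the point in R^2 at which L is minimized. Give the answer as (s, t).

L(s,t) separates as P(s) + Q(t) + 1, so its minimum is min P + min Q + 1.
P'(s) = 4s - 12 vanishes at s ∈ {3}; Q'(t) = 2(t - 3) vanishes at t ∈ {3}.
Local minima of P (where P''>0): P(3)=-18. Local minima of Q: Q(3)=-9.
So the global minimum of L is P(3) + Q(3) + 1 = -18 − 9 + 1 = -26, attained at (3, 3).

(3, 3)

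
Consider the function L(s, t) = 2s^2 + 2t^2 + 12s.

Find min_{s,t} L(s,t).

-18

L(s,t) separates as P(s) + Q(t), so its minimum is min P + min Q.
P'(s) = 4s + 12 vanishes at s ∈ {-3}; Q'(t) = 4t vanishes at t ∈ {0}.
Local minima of P (where P''>0): P(-3)=-18. Local minima of Q: Q(0)=0.
So the global minimum of L is P(-3) + Q(0) = -18 + 0 = -18, attained at (-3, 0).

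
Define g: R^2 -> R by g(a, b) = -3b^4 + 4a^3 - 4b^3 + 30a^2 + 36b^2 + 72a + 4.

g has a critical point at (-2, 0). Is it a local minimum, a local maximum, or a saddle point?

The mixed partial ∂²g/∂a∂b is 0, so the Hessian at any point is diag(g_aa, g_bb) = diag(12(2a + 5), 12(-3b^2 - 2b + 6)).
At (-2, 0): H = diag(12, 72).
Both eigenvalues are positive, so H is positive definite: a local minimum.

local minimum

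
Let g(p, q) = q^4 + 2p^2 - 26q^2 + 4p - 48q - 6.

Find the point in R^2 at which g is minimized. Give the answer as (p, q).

g(p,q) separates as A(p) + B(q) − 6, so its minimum is min A + min B − 6.
A'(p) = 4p + 4 vanishes at p ∈ {-1}; B'(q) = 4(q - 4)(q + 1)(q + 3) vanishes at q ∈ {-3, -1, 4}.
Local minima of A (where A''>0): A(-1)=-2. Local minima of B: B(-3)=-9, B(4)=-352.
So the global minimum of g is A(-1) + B(4) − 6 = -2 − 352 − 6 = -360, attained at (-1, 4).

(-1, 4)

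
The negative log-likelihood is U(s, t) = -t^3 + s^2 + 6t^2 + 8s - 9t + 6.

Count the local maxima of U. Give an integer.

0

U separates as a function of s plus a function of t, so ∇U=0 decouples.
∂U/∂s = 2(s + 4) = 0 at s ∈ {-4}; ∂U/∂t = -3(t - 3)(t - 1) = 0 at t ∈ {1, 3}.
The Hessian is diagonal: diag(U_ss, U_tt). Second derivatives: U_ss(-4)=2; U_tt(1)=6, U_tt(3)=-6.
Local maxima occur where both diagonal entries negative: none. Count: 0.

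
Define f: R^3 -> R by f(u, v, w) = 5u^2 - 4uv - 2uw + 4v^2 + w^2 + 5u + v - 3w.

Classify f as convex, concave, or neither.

f is quadratic, so its Hessian is the constant matrix H = [[10, -4, -2], [-4, 8, 0], [-2, 0, 2]].
Leading principal minors: 10, 64, 96.
All positive ⇒ H ≻ 0 ⇒ convex.

convex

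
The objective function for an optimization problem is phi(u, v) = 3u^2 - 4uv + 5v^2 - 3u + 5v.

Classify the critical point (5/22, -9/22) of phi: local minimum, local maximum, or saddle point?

The Hessian of phi is constant: H = [[6, -4], [-4, 10]].
det(H) = 6·10 − (-4)² = 44.
det(H) > 0 and tr(H) = 16 > 0, so H is positive definite and the point is a local minimum.

local minimum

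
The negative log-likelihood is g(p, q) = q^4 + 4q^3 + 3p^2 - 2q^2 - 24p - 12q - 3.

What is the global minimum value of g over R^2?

-60

g(p,q) separates as A(p) + B(q) − 3, so its minimum is min A + min B − 3.
A'(p) = 6p - 24 vanishes at p ∈ {4}; B'(q) = 4(q - 1)(q + 1)(q + 3) vanishes at q ∈ {-3, -1, 1}.
Local minima of A (where A''>0): A(4)=-48. Local minima of B: B(-3)=-9, B(1)=-9.
So the global minimum of g is A(4) + B(-3) − 3 = -48 − 9 − 3 = -60, attained at (4, -3).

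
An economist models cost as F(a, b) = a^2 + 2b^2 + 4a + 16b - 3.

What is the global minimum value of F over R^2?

F(a,b) separates as P(a) + Q(b) − 3, so its minimum is min P + min Q − 3.
P'(a) = 2a + 4 vanishes at a ∈ {-2}; Q'(b) = 4b + 16 vanishes at b ∈ {-4}.
Local minima of P (where P''>0): P(-2)=-4. Local minima of Q: Q(-4)=-32.
So the global minimum of F is P(-2) + Q(-4) − 3 = -4 − 32 − 3 = -39, attained at (-2, -4).

-39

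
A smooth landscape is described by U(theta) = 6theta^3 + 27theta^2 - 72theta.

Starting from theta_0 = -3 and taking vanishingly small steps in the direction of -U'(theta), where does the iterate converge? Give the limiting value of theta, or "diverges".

U'(theta) = 18(theta - 1)(theta + 4), so U'(-3) = -72.
Gradient descent moves in the -U' direction, i.e. theta is increasing.
The nearest critical point in that direction is theta = 1, where U'' = 90 > 0 (a local minimum). The iterate converges there.

1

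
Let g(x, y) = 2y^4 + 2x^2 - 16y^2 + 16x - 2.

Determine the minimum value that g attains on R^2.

-66

g(x,y) separates as P(x) + Q(y) − 2, so its minimum is min P + min Q − 2.
P'(x) = 4x + 16 vanishes at x ∈ {-4}; Q'(y) = 8y(y - 2)(y + 2) vanishes at y ∈ {-2, 0, 2}.
Local minima of P (where P''>0): P(-4)=-32. Local minima of Q: Q(-2)=-32, Q(2)=-32.
So the global minimum of g is P(-4) + Q(-2) − 2 = -32 − 32 − 2 = -66, attained at (-4, -2).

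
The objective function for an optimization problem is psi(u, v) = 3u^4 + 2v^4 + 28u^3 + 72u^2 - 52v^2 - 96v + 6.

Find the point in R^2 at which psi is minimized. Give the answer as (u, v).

(0, 4)

psi(u,v) separates as P(u) + Q(v) + 6, so its minimum is min P + min Q + 6.
P'(u) = 12u(u + 3)(u + 4) vanishes at u ∈ {-4, -3, 0}; Q'(v) = 8(v - 4)(v + 1)(v + 3) vanishes at v ∈ {-3, -1, 4}.
Local minima of P (where P''>0): P(-4)=128, P(0)=0. Local minima of Q: Q(-3)=-18, Q(4)=-704.
So the global minimum of psi is P(0) + Q(4) + 6 = 0 − 704 + 6 = -698, attained at (0, 4).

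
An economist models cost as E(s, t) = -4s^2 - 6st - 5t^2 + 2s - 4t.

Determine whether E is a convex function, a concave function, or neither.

E is quadratic, so its Hessian is the constant matrix H = [[-8, -6], [-6, -10]].
det(H) = 44, tr(H) = -18.
det(H) > 0 and tr(H) < 0, so H is negative definite everywhere: concave.

concave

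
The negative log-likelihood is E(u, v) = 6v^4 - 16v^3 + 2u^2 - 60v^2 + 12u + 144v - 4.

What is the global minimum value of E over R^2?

E(u,v) separates as P(u) + Q(v) − 4, so its minimum is min P + min Q − 4.
P'(u) = 4u + 12 vanishes at u ∈ {-3}; Q'(v) = 24(v - 3)(v - 1)(v + 2) vanishes at v ∈ {-2, 1, 3}.
Local minima of P (where P''>0): P(-3)=-18. Local minima of Q: Q(-2)=-304, Q(3)=-54.
So the global minimum of E is P(-3) + Q(-2) − 4 = -18 − 304 − 4 = -326, attained at (-3, -2).

-326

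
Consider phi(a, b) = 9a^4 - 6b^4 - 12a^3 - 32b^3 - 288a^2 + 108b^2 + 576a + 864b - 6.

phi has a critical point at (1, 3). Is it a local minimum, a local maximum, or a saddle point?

The mixed partial ∂²phi/∂a∂b is 0, so the Hessian at any point is diag(phi_aa, phi_bb) = diag(36(3a^2 - 2a - 16), 24(-3b^2 - 8b + 9)).
At (1, 3): H = diag(-540, -1008).
Both eigenvalues are negative, so H is negative definite: a local maximum.

local maximum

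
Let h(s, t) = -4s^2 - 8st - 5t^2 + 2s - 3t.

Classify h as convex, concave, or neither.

h is quadratic, so its Hessian is the constant matrix H = [[-8, -8], [-8, -10]].
det(H) = 16, tr(H) = -18.
det(H) > 0 and tr(H) < 0, so H is negative definite everywhere: concave.

concave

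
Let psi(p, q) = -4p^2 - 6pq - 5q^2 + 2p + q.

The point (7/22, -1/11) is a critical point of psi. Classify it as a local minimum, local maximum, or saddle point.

The Hessian of psi is constant: H = [[-8, -6], [-6, -10]].
det(H) = (-8)·(-10) − (-6)² = 44.
det(H) > 0 and tr(H) = -18 < 0, so H is negative definite and the point is a local maximum.

local maximum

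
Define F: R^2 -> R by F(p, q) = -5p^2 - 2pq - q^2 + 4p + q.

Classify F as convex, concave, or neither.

concave

F is quadratic, so its Hessian is the constant matrix H = [[-10, -2], [-2, -2]].
det(H) = 16, tr(H) = -12.
det(H) > 0 and tr(H) < 0, so H is negative definite everywhere: concave.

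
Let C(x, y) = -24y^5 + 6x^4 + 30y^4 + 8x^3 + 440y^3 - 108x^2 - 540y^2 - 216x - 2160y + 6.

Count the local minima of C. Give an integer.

C separates as a function of x plus a function of y, so ∇C=0 decouples.
∂C/∂x = 24(x - 3)(x + 1)(x + 3) = 0 at x ∈ {-3, -1, 3}; ∂C/∂y = -120(y - 3)(y - 2)(y + 1)(y + 3) = 0 at y ∈ {-3, -1, 2, 3}.
The Hessian is diagonal: diag(C_xx, C_yy). Second derivatives: C_xx(-3)=288, C_xx(-1)=-192, C_xx(3)=576; C_yy(-3)=7200, C_yy(-1)=-2880, C_yy(2)=1800, C_yy(3)=-2880.
Local minima occur where both diagonal entries positive: (-3, -3), (-3, 2), (3, -3), (3, 2). Count: 4.

4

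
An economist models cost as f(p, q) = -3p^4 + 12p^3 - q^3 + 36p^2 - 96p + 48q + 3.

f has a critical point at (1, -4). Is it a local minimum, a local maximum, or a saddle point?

local minimum

The mixed partial ∂²f/∂p∂q is 0, so the Hessian at any point is diag(f_pp, f_qq) = diag(36(-p^2 + 2p + 2), -6q).
At (1, -4): H = diag(108, 24).
Both eigenvalues are positive, so H is positive definite: a local minimum.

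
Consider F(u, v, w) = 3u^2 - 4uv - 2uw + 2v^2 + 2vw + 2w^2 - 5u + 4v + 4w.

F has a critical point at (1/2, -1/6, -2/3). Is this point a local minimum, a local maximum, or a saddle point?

The Hessian is constant: H = [[6, -4, -2], [-4, 4, 2], [-2, 2, 4]].
Leading principal minors: Δ₁ = 6, Δ₂ = 8, Δ₃ = 24.
All leading minors are positive, so H is positive definite: a local minimum.

local minimum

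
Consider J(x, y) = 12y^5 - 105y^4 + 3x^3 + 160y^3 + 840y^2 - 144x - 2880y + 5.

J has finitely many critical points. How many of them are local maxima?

2

J separates as a function of x plus a function of y, so ∇J=0 decouples.
∂J/∂x = 9(x - 4)(x + 4) = 0 at x ∈ {-4, 4}; ∂J/∂y = 60(y - 4)(y - 3)(y - 2)(y + 2) = 0 at y ∈ {-2, 2, 3, 4}.
The Hessian is diagonal: diag(J_xx, J_yy). Second derivatives: J_xx(-4)=-72, J_xx(4)=72; J_yy(-2)=-7200, J_yy(2)=480, J_yy(3)=-300, J_yy(4)=720.
Local maxima occur where both diagonal entries negative: (-4, -2), (-4, 3). Count: 2.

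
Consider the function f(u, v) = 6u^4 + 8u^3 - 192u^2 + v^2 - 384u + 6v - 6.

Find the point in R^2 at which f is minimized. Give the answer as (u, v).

f(u,v) separates as P(u) + Q(v) − 6, so its minimum is min P + min Q − 6.
P'(u) = 24(u - 4)(u + 1)(u + 4) vanishes at u ∈ {-4, -1, 4}; Q'(v) = 2v + 6 vanishes at v ∈ {-3}.
Local minima of P (where P''>0): P(-4)=-512, P(4)=-2560. Local minima of Q: Q(-3)=-9.
So the global minimum of f is P(4) + Q(-3) − 6 = -2560 − 9 − 6 = -2575, attained at (4, -3).

(4, -3)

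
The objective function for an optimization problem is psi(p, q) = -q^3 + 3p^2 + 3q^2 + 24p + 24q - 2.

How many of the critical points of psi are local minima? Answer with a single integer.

psi separates as a function of p plus a function of q, so ∇psi=0 decouples.
∂psi/∂p = 6(p + 4) = 0 at p ∈ {-4}; ∂psi/∂q = -3(q - 4)(q + 2) = 0 at q ∈ {-2, 4}.
The Hessian is diagonal: diag(psi_pp, psi_qq). Second derivatives: psi_pp(-4)=6; psi_qq(-2)=18, psi_qq(4)=-18.
Local minima occur where both diagonal entries positive: (-4, -2). Count: 1.

1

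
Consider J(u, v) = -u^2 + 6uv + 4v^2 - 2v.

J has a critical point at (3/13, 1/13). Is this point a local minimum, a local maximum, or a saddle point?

saddle point

The Hessian of J is constant: H = [[-2, 6], [6, 8]].
det(H) = (-2)·8 − 6² = -52.
Since det(H) < 0, H is indefinite and the critical point is a saddle point.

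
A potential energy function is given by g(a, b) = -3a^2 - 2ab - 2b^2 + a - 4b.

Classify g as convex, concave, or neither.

concave

g is quadratic, so its Hessian is the constant matrix H = [[-6, -2], [-2, -4]].
det(H) = 20, tr(H) = -10.
det(H) > 0 and tr(H) < 0, so H is negative definite everywhere: concave.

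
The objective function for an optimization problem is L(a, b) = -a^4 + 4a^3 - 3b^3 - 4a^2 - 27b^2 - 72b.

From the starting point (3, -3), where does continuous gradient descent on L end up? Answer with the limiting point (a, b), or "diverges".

L is separable, so gradient descent decouples: a follows -∂L/∂a, b follows -∂L/∂b.
∂L/∂a = -4a(a - 2)(a - 1); at a=3 this is -24, so a increases.
∂L/∂b = -9(b + 2)(b + 4); at b=-3 this is 9, so b decreases.
The a-coordinate has no critical point in that direction and runs off to infinity.

diverges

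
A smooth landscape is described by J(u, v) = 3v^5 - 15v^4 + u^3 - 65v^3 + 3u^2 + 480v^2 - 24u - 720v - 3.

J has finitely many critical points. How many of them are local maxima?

J separates as a function of u plus a function of v, so ∇J=0 decouples.
∂J/∂u = 3(u - 2)(u + 4) = 0 at u ∈ {-4, 2}; ∂J/∂v = 15(v - 4)(v - 3)(v - 1)(v + 4) = 0 at v ∈ {-4, 1, 3, 4}.
The Hessian is diagonal: diag(J_uu, J_vv). Second derivatives: J_uu(-4)=-18, J_uu(2)=18; J_vv(-4)=-4200, J_vv(1)=450, J_vv(3)=-210, J_vv(4)=360.
Local maxima occur where both diagonal entries negative: (-4, -4), (-4, 3). Count: 2.

2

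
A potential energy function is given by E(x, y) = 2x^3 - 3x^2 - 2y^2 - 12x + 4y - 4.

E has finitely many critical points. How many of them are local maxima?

E separates as a function of x plus a function of y, so ∇E=0 decouples.
∂E/∂x = 6(x - 2)(x + 1) = 0 at x ∈ {-1, 2}; ∂E/∂y = -4(y - 1) = 0 at y ∈ {1}.
The Hessian is diagonal: diag(E_xx, E_yy). Second derivatives: E_xx(-1)=-18, E_xx(2)=18; E_yy(1)=-4.
Local maxima occur where both diagonal entries negative: (-1, 1). Count: 1.

1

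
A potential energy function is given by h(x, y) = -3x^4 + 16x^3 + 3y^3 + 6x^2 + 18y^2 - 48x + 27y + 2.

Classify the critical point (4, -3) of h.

The mixed partial ∂²h/∂x∂y is 0, so the Hessian at any point is diag(h_xx, h_yy) = diag(12(-3x^2 + 8x + 1), 18(y + 2)).
At (4, -3): H = diag(-180, -18).
Both eigenvalues are negative, so H is negative definite: a local maximum.

local maximum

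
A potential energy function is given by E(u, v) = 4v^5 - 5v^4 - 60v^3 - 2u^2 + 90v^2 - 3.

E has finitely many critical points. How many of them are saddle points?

2

E separates as a function of u plus a function of v, so ∇E=0 decouples.
∂E/∂u = -4u = 0 at u ∈ {0}; ∂E/∂v = 20v(v - 3)(v - 1)(v + 3) = 0 at v ∈ {-3, 0, 1, 3}.
The Hessian is diagonal: diag(E_uu, E_vv). Second derivatives: E_uu(0)=-4; E_vv(-3)=-1440, E_vv(0)=180, E_vv(1)=-160, E_vv(3)=720.
Saddle points occur where the two diagonal entries have opposite signs: (0, 0), (0, 3). Count: 2.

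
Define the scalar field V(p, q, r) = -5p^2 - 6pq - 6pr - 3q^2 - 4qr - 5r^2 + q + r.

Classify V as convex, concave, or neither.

V is quadratic, so its Hessian is the constant matrix H = [[-10, -6, -6], [-6, -6, -4], [-6, -4, -10]].
Leading principal minors: -10, 24, -152.
Signs alternate −, +, − ⇒ H ≺ 0 ⇒ concave.

concave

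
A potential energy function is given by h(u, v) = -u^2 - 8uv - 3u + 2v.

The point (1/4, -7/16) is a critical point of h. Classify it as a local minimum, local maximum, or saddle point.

The Hessian of h is constant: H = [[-2, -8], [-8, 0]].
det(H) = (-2)·0 − (-8)² = -64.
Since det(H) < 0, H is indefinite and the critical point is a saddle point.

saddle point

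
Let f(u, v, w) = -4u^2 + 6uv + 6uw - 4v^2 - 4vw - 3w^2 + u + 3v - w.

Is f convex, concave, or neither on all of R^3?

f is quadratic, so its Hessian is the constant matrix H = [[-8, 6, 6], [6, -8, -4], [6, -4, -6]].
Leading principal minors: -8, 28, -40.
Signs alternate −, +, − ⇒ H ≺ 0 ⇒ concave.

concave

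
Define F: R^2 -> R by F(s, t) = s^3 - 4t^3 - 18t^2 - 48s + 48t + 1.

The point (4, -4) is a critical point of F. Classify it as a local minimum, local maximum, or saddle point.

The mixed partial ∂²F/∂s∂t is 0, so the Hessian at any point is diag(F_ss, F_tt) = diag(6s, -12(2t + 3)).
At (4, -4): H = diag(24, 60).
Both eigenvalues are positive, so H is positive definite: a local minimum.

local minimum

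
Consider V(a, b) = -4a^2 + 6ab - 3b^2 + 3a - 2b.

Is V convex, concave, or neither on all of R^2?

V is quadratic, so its Hessian is the constant matrix H = [[-8, 6], [6, -6]].
det(H) = 12, tr(H) = -14.
det(H) > 0 and tr(H) < 0, so H is negative definite everywhere: concave.

concave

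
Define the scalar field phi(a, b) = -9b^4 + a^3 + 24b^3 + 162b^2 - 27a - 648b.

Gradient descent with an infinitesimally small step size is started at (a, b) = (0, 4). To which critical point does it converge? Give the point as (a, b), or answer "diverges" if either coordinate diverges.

phi is separable, so gradient descent decouples: a follows -∂phi/∂a, b follows -∂phi/∂b.
∂phi/∂a = 3(a - 3)(a + 3); at a=0 this is -27, so a increases.
∂phi/∂b = -36(b - 3)(b - 2)(b + 3); at b=4 this is -504, so b increases.
The b-coordinate has no critical point in that direction and runs off to infinity.

diverges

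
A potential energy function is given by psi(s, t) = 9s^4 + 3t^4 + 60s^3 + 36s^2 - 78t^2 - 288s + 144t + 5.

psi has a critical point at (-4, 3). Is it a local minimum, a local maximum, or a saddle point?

local minimum

The mixed partial ∂²psi/∂s∂t is 0, so the Hessian at any point is diag(psi_ss, psi_tt) = diag(36(3s^2 + 10s + 2), 12(3t^2 - 13)).
At (-4, 3): H = diag(360, 168).
Both eigenvalues are positive, so H is positive definite: a local minimum.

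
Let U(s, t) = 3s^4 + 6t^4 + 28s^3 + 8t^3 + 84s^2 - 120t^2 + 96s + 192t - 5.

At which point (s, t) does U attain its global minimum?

U(s,t) separates as P(s) + Q(t) − 5, so its minimum is min P + min Q − 5.
P'(s) = 12(s + 1)(s + 2)(s + 4) vanishes at s ∈ {-4, -2, -1}; Q'(t) = 24(t - 2)(t - 1)(t + 4) vanishes at t ∈ {-4, 1, 2}.
Local minima of P (where P''>0): P(-4)=-64, P(-1)=-37. Local minima of Q: Q(-4)=-1664, Q(2)=64.
So the global minimum of U is P(-4) + Q(-4) − 5 = -64 − 1664 − 5 = -1733, attained at (-4, -4).

(-4, -4)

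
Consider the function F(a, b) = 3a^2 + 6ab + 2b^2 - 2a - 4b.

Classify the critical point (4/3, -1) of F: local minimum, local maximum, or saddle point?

The Hessian of F is constant: H = [[6, 6], [6, 4]].
det(H) = 6·4 − 6² = -12.
Since det(H) < 0, H is indefinite and the critical point is a saddle point.

saddle point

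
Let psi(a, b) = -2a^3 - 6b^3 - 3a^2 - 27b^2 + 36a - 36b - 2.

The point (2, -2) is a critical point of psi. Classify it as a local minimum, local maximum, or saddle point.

saddle point

The mixed partial ∂²psi/∂a∂b is 0, so the Hessian at any point is diag(psi_aa, psi_bb) = diag(-6(2a + 1), -18(2b + 3)).
At (2, -2): H = diag(-30, 18).
The eigenvalues have opposite signs, so H is indefinite: a saddle point.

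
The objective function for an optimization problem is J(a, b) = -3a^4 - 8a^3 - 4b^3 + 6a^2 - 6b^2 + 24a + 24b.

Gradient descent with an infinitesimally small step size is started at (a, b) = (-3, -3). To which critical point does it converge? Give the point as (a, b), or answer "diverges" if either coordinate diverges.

J is separable, so gradient descent decouples: a follows -∂J/∂a, b follows -∂J/∂b.
∂J/∂a = -12(a - 1)(a + 1)(a + 2); at a=-3 this is 96, so a decreases.
∂J/∂b = -12(b - 1)(b + 2); at b=-3 this is -48, so b increases.
The a-coordinate has no critical point in that direction and runs off to infinity.

diverges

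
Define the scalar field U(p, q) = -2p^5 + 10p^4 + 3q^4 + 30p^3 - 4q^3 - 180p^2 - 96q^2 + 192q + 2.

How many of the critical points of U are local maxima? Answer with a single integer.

U separates as a function of p plus a function of q, so ∇U=0 decouples.
∂U/∂p = -10p(p - 4)(p - 3)(p + 3) = 0 at p ∈ {-3, 0, 3, 4}; ∂U/∂q = 12(q - 4)(q - 1)(q + 4) = 0 at q ∈ {-4, 1, 4}.
The Hessian is diagonal: diag(U_pp, U_qq). Second derivatives: U_pp(-3)=1260, U_pp(0)=-360, U_pp(3)=180, U_pp(4)=-280; U_qq(-4)=480, U_qq(1)=-180, U_qq(4)=288.
Local maxima occur where both diagonal entries negative: (0, 1), (4, 1). Count: 2.

2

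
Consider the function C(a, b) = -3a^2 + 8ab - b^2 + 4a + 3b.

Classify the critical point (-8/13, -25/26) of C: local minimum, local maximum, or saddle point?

The Hessian of C is constant: H = [[-6, 8], [8, -2]].
det(H) = (-6)·(-2) − 8² = -52.
Since det(H) < 0, H is indefinite and the critical point is a saddle point.

saddle point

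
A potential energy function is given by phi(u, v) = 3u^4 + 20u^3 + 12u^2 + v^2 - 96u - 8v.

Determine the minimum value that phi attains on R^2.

-77

phi(u,v) separates as P(u) + Q(v), so its minimum is min P + min Q.
P'(u) = 12(u - 1)(u + 2)(u + 4) vanishes at u ∈ {-4, -2, 1}; Q'(v) = 2v - 8 vanishes at v ∈ {4}.
Local minima of P (where P''>0): P(-4)=64, P(1)=-61. Local minima of Q: Q(4)=-16.
So the global minimum of phi is P(1) + Q(4) = -61 − 16 = -77, attained at (1, 4).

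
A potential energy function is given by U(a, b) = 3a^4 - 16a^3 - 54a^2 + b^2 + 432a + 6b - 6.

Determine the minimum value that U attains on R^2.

-1122

U(a,b) separates as P(a) + Q(b) − 6, so its minimum is min P + min Q − 6.
P'(a) = 12(a - 4)(a - 3)(a + 3) vanishes at a ∈ {-3, 3, 4}; Q'(b) = 2b + 6 vanishes at b ∈ {-3}.
Local minima of P (where P''>0): P(-3)=-1107, P(4)=608. Local minima of Q: Q(-3)=-9.
So the global minimum of U is P(-3) + Q(-3) − 6 = -1107 − 9 − 6 = -1122, attained at (-3, -3).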